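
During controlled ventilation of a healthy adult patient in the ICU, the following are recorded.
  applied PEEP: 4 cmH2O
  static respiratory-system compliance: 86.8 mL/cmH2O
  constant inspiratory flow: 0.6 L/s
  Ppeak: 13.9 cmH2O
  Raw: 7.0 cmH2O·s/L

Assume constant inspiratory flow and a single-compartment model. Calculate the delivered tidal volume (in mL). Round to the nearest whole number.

Equation of motion (constant flow): PIP = Vt/C + R·V̇ + PEEP.
Vt/C = PIP − R·V̇ − PEEP = 13.9 − 4.2 − 4 = 5.7 cmH2O.
Vt = C × 5.7 = 86.8 × 5.7 = 494.76 mL.

495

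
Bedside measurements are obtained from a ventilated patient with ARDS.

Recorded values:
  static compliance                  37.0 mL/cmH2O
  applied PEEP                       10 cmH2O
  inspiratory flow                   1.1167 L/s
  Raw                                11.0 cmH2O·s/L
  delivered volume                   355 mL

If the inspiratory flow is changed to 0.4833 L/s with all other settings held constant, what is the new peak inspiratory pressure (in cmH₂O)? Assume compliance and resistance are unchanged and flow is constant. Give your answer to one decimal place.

PIP = Vt/C + R·V̇ + PEEP (constant-flow equation of motion).
Only the resistive term changes: ΔPIP = R × ΔV̇ = 11.0 × (0.4833 − 1.1167) = 11.0 × -0.6334 = -6.967 cmH2O.
Original PIP = 355/37.0 + 11.0×1.1167 + 10 = 31.878 cmH2O; new PIP = 31.878 + (-6.967) = 24.911 cmH2O.

24.9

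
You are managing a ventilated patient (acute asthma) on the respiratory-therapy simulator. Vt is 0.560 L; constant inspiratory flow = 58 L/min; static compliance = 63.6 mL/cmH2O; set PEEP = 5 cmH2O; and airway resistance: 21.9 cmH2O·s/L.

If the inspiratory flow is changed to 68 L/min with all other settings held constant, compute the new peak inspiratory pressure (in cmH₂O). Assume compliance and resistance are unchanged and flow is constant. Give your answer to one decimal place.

38.6

Flow: 58 L/min ÷ 60 = 0.9667 L/s.
New flow: 68 L/min ÷ 60 = 1.1333 L/s.
PIP = Vt/C + R·V̇ + PEEP (constant-flow equation of motion).
Only the resistive term changes: ΔPIP = R × ΔV̇ = 21.9 × (1.1333 − 0.9667) = 21.9 × 0.1666 = 3.649 cmH2O.
Original PIP = 560/63.6 + 21.9×0.9667 + 5 = 34.976 cmH2O; new PIP = 34.976 + (3.649) = 38.625 cmH2O.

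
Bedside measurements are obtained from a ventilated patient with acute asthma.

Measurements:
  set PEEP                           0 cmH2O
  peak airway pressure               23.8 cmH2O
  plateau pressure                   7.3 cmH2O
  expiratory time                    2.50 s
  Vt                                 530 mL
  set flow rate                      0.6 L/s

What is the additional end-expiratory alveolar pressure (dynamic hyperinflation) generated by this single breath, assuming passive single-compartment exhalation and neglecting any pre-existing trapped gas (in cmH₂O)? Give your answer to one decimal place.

2.1

R = (PIP − Pplat)/V̇ = (23.8 − 7.3) / 0.6 = 16.5/0.6 = 27.5 cmH2O·s/L.
C = Vt/(Pplat − PEEP) = 530.0 / (7.3 − 0) = 530.0/7.3 = 72.603 mL/cmH2O.
τ = R × C = 27.5 × 0.0726 L/cmH2O = 1.997 s.
Fraction remaining = e^(−Te/τ) = e^(−2.50/1.997) = 0.286; trapped volume = 530.0 × 0.286 = 151.58 mL.
Additional alveolar pressure from trapping ≈ V_trapped / C = 151.58 / 72.603 = 2.088 cmH2O.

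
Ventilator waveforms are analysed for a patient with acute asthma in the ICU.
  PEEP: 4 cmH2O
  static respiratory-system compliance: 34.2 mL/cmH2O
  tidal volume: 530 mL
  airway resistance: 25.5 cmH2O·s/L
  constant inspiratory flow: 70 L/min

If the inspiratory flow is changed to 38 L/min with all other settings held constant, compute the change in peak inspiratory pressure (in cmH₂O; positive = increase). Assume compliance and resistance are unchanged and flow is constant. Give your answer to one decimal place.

Flow: 70 L/min ÷ 60 = 1.1667 L/s.
New flow: 38 L/min ÷ 60 = 0.6333 L/s.
PIP = Vt/C + R·V̇ + PEEP (constant-flow equation of motion).
Only the resistive term changes: ΔPIP = R × ΔV̇ = 25.5 × (0.6333 − 1.1667) = 25.5 × -0.5334 = -13.602 cmH2O.

-13.6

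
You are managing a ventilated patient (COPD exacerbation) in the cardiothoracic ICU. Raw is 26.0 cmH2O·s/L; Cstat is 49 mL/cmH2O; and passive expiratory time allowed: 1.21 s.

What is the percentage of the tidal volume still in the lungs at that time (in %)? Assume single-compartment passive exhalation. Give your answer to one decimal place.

38.7

τ = R × C = 26.0 × 49 mL/cmH2O = 26.0 × 0.049 L/cmH2O = 1.274 s.
Passive exhalation: V(t)/V₀ = e^(−t/τ) = e^(−1.21/1.274) = 0.3868.
Fraction remaining = 0.3868 → 38.68%.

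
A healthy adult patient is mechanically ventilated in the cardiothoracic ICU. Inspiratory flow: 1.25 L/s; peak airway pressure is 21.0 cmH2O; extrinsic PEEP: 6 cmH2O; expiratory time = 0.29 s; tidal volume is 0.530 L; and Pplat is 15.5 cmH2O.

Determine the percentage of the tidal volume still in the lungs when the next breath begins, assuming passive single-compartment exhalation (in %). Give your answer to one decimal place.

R = (PIP − Pplat)/V̇ = (21.0 − 15.5) / 1.25 = 5.5/1.25 = 4.4 cmH2O·s/L.
C = Vt/(Pplat − PEEP) = 530.0 / (15.5 − 6) = 530.0/9.5 = 55.789 mL/cmH2O.
τ = R × C = 4.4 × 0.05579 L/cmH2O = 0.2455 s.
Fraction remaining at end-expiration = e^(−Te/τ) = e^(−0.29/0.2455) = 0.3069 → 30.69%.

30.7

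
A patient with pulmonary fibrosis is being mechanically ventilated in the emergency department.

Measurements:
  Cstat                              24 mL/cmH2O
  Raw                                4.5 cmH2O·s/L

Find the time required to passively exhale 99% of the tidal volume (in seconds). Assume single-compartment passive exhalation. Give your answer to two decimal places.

0.50

τ = R × C = 4.5 × 24 mL/cmH2O = 4.5 × 0.024 L/cmH2O = 0.108 s.
Exhaled fraction f = 1 − e^(−t/τ) → t = −τ·ln(1 − f) = −0.108·ln(0.01) = 0.4974 s.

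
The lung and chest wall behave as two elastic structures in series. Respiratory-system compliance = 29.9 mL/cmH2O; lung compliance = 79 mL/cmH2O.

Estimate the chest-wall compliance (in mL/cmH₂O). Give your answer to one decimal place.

48.1

1/Ccw = 1/Crs − 1/CL.
1/Ccw = 1/29.9 − 1/79 = 0.02079.
Ccw = 48.1 mL/cmH2O.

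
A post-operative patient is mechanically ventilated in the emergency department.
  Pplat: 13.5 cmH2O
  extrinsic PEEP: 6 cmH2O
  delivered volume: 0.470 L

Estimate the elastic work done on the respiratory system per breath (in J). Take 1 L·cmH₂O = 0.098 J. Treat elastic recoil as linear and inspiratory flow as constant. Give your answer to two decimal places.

Elastic work ≈ ½ × (Pplat − PEEP) × Vt = 0.5 × (13.5 − 6) × 0.470 L = 0.5 × 7.5 × 0.470 = 1.763 L·cmH2O.
× 0.098 J/(L·cmH2O) → 0.1728 J.

0.17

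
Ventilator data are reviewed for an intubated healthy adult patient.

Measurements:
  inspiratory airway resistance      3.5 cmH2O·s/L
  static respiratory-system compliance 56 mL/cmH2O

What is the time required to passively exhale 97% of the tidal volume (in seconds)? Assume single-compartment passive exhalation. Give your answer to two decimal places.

τ = R × C = 3.5 × 56 mL/cmH2O = 3.5 × 0.056 L/cmH2O = 0.196 s.
Exhaled fraction f = 1 − e^(−t/τ) → t = −τ·ln(1 − f) = −0.196·ln(0.03) = 0.6873 s.

0.69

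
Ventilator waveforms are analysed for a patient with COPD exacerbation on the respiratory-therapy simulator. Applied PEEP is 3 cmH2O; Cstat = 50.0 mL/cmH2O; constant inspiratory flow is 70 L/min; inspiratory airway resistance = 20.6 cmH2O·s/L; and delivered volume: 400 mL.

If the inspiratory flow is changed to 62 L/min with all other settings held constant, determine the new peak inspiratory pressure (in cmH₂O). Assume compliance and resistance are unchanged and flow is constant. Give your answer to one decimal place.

Flow: 70 L/min ÷ 60 = 1.1667 L/s.
New flow: 62 L/min ÷ 60 = 1.0333 L/s.
PIP = Vt/C + R·V̇ + PEEP (constant-flow equation of motion).
Only the resistive term changes: ΔPIP = R × ΔV̇ = 20.6 × (1.0333 − 1.1667) = 20.6 × -0.1334 = -2.748 cmH2O.
Original PIP = 400/50.0 + 20.6×1.1667 + 3 = 35.034 cmH2O; new PIP = 35.034 + (-2.748) = 32.286 cmH2O.

32.3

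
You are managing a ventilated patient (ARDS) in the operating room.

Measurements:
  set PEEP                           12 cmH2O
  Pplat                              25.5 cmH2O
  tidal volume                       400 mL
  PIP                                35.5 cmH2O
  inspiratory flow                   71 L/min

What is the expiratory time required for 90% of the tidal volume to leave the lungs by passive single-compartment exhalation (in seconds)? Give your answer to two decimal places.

Flow: 71 L/min ÷ 60 = 1.1833 L/s.
R = (PIP − Pplat)/V̇ = (35.5 − 25.5) / 1.1833 = 10.0/1.1833 = 8.451 cmH2O·s/L.
C = Vt/(Pplat − PEEP) = 400.0 / (25.5 − 12) = 400.0/13.5 = 29.63 mL/cmH2O.
τ = R × C = 8.451 × 0.02963 L/cmH2O = 0.2504 s.
t = −τ·ln(1 − 0.90) = −0.2504·ln(0.1) = 0.5766 s.

0.58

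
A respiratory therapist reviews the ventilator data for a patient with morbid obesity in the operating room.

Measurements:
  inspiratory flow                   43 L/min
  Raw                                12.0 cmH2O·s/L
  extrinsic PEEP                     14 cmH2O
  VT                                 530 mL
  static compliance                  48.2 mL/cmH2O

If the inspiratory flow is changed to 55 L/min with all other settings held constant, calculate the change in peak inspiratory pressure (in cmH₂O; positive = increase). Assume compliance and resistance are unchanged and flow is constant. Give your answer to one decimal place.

2.4

Flow: 43 L/min ÷ 60 = 0.7167 L/s.
New flow: 55 L/min ÷ 60 = 0.9167 L/s.
PIP = Vt/C + R·V̇ + PEEP (constant-flow equation of motion).
Only the resistive term changes: ΔPIP = R × ΔV̇ = 12.0 × (0.9167 − 0.7167) = 12.0 × 0.2 = 2.4 cmH2O.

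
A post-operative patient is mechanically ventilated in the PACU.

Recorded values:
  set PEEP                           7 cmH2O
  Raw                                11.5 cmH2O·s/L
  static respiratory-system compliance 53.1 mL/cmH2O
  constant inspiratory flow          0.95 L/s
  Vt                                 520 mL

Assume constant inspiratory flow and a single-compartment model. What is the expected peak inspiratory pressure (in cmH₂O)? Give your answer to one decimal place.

Equation of motion (constant flow): PIP = Vt/C + R·V̇ + PEEP.
PIP = 520/53.1 + 11.5×0.95 + 7 = 9.793 + 10.925 + 7 = 27.718 cmH2O.

27.7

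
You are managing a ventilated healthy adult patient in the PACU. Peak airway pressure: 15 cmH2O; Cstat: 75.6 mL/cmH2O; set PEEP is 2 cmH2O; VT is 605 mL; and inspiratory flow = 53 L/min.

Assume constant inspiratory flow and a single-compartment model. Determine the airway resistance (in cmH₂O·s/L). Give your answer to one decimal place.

Flow: 53 L/min ÷ 60 = 0.8833 L/s.
Equation of motion (constant flow): PIP = Vt/C + R·V̇ + PEEP.
R·V̇ = PIP − Vt/C − PEEP = 15 − 605/75.6 − 2 = 15 − 8.003 − 2 = 4.997 cmH2O.
R = 4.997 / 0.8833 = 5.657 cmH2O·s/L.

5.7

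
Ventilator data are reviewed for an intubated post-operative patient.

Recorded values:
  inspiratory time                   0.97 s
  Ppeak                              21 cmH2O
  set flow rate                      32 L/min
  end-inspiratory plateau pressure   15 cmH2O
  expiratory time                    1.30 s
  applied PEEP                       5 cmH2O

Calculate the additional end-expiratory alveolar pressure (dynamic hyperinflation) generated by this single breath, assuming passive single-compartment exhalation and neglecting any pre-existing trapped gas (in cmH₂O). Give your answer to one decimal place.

Flow: 32 L/min ÷ 60 = 0.5333 L/s.
Vt = flow × Ti = 0.5333 L/s × 0.97 s × 1000 mL/L = 517.3 mL.
R = (PIP − Pplat)/V̇ = (21 − 15) / 0.5333 = 6.0/0.5333 = 11.251 cmH2O·s/L.
C = Vt/(Pplat − PEEP) = 517.3 / (15 − 5) = 517.3/10.0 = 51.73 mL/cmH2O.
τ = R × C = 11.251 × 0.05173 L/cmH2O = 0.582 s.
Fraction remaining = e^(−Te/τ) = e^(−1.30/0.582) = 0.1071; trapped volume = 517.3 × 0.1071 = 55.403 mL.
Additional alveolar pressure from trapping ≈ V_trapped / C = 55.403 / 51.73 = 1.071 cmH2O.

1.1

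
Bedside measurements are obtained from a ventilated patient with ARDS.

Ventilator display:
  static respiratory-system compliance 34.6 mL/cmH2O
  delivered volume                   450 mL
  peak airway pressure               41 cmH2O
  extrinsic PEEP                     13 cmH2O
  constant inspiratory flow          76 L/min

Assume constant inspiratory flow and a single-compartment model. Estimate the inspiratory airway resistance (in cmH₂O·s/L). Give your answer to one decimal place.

11.8

Flow: 76 L/min ÷ 60 = 1.2667 L/s.
Equation of motion (constant flow): PIP = Vt/C + R·V̇ + PEEP.
R·V̇ = PIP − Vt/C − PEEP = 41 − 450/34.6 − 13 = 41 − 13.006 − 13 = 14.994 cmH2O.
R = 14.994 / 1.2667 = 11.837 cmH2O·s/L.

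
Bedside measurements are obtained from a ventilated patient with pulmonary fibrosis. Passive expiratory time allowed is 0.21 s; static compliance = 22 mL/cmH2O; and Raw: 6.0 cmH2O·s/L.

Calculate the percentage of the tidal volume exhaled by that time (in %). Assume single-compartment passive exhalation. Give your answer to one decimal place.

τ = R × C = 6.0 × 22 mL/cmH2O = 6.0 × 0.022 L/cmH2O = 0.132 s.
Passive exhalation: V(t)/V₀ = e^(−t/τ) = e^(−0.21/0.132) = 0.2037.
Fraction exhaled = 1 − 0.2037 = 0.7963 → 79.63%.

79.6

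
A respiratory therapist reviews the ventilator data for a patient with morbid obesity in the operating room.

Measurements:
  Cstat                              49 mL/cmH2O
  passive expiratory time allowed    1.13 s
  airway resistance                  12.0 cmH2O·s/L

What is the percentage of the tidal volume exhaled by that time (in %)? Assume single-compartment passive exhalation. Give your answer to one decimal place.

τ = R × C = 12.0 × 49 mL/cmH2O = 12.0 × 0.049 L/cmH2O = 0.588 s.
Passive exhalation: V(t)/V₀ = e^(−t/τ) = e^(−1.13/0.588) = 0.1463.
Fraction exhaled = 1 − 0.1463 = 0.8537 → 85.37%.

85.4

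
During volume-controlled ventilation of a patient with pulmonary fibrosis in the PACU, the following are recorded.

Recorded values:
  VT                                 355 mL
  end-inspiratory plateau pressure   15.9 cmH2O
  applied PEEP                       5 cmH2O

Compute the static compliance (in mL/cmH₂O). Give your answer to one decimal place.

32.6

Cstat = Vt / (Pplat − PEEP) = 355 / (15.9 − 5) = 355 / 10.9 = 32.569 mL/cmH2O.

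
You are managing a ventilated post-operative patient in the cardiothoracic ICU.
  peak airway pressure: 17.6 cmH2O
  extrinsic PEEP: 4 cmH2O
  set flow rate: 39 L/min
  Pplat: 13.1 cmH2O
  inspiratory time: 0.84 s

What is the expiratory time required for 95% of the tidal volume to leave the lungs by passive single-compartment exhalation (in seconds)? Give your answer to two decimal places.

Flow: 39 L/min ÷ 60 = 0.65 L/s.
Vt = flow × Ti = 0.65 L/s × 0.84 s × 1000 mL/L = 546.0 mL.
R = (PIP − Pplat)/V̇ = (17.6 − 13.1) / 0.65 = 4.5/0.65 = 6.923 cmH2O·s/L.
C = Vt/(Pplat − PEEP) = 546.0 / (13.1 − 4) = 546.0/9.1 = 60.0 mL/cmH2O.
τ = R × C = 6.923 × 0.06 L/cmH2O = 0.4154 s.
t = −τ·ln(1 − 0.95) = −0.4154·ln(0.05) = 1.244 s.

1.24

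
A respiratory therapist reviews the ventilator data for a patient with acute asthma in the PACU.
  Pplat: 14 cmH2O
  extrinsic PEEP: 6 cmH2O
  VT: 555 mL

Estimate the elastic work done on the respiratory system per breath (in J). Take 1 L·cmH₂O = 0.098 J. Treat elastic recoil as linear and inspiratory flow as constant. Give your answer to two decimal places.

Elastic work ≈ ½ × (Pplat − PEEP) × Vt = 0.5 × (14 − 6) × 0.555 L = 0.5 × 8.0 × 0.555 = 2.22 L·cmH2O.
× 0.098 J/(L·cmH2O) → 0.2176 J.

0.22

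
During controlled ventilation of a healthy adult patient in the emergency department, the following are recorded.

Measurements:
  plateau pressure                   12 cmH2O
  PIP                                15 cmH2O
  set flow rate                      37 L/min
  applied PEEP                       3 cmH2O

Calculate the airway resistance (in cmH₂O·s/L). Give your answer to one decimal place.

4.9

Flow: 37 L/min ÷ 60 = 0.6167 L/s.
Raw = (PIP − Pplat) / flow = (15 − 12) / 0.6167 = 3.0 / 0.6167 = 4.865 cmH2O·s/L.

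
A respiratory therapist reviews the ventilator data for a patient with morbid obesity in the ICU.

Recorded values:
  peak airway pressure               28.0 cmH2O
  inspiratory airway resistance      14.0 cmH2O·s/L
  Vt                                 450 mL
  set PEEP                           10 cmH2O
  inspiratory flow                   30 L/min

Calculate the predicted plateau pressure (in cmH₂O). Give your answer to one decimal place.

21.0

Flow: 30 L/min ÷ 60 = 0.5 L/s.
Pplat = PIP − Raw × flow = 28.0 − 14.0 × 0.5 = 28.0 − 7.0 = 21.0 cmH2O.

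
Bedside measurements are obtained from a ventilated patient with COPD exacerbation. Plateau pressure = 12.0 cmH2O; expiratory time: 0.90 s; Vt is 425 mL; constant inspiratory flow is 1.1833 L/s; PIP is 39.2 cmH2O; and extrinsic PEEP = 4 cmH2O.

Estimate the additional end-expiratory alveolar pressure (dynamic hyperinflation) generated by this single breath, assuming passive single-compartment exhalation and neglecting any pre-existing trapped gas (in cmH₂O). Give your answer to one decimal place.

R = (PIP − Pplat)/V̇ = (39.2 − 12.0) / 1.1833 = 27.2/1.1833 = 22.987 cmH2O·s/L.
C = Vt/(Pplat − PEEP) = 425.0 / (12.0 − 4) = 425.0/8.0 = 53.125 mL/cmH2O.
τ = R × C = 22.987 × 0.05313 L/cmH2O = 1.221 s.
Fraction remaining = e^(−Te/τ) = e^(−0.90/1.221) = 0.4785; trapped volume = 425.0 × 0.4785 = 203.36 mL.
Additional alveolar pressure from trapping ≈ V_trapped / C = 203.36 / 53.125 = 3.828 cmH2O.

3.8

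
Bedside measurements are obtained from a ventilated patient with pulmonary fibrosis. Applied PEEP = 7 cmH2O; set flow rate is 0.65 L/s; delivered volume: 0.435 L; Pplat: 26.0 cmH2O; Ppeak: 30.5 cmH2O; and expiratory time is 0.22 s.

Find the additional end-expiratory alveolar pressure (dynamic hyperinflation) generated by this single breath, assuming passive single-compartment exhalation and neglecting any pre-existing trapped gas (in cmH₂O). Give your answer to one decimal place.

R = (PIP − Pplat)/V̇ = (30.5 − 26.0) / 0.65 = 4.5/0.65 = 6.923 cmH2O·s/L.
C = Vt/(Pplat − PEEP) = 435.0 / (26.0 − 7) = 435.0/19.0 = 22.895 mL/cmH2O.
τ = R × C = 6.923 × 0.0229 L/cmH2O = 0.1585 s.
Fraction remaining = e^(−Te/τ) = e^(−0.22/0.1585) = 0.2496; trapped volume = 435.0 × 0.2496 = 108.58 mL.
Additional alveolar pressure from trapping ≈ V_trapped / C = 108.58 / 22.895 = 4.743 cmH2O.

4.7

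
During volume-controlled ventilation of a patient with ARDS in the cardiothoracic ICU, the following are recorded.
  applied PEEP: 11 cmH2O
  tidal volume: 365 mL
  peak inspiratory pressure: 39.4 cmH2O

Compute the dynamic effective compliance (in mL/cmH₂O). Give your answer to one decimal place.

Dynamic compliance = Vt / (PIP − PEEP) = 365 / (39.4 − 11) = 365 / 28.4 = 12.852 mL/cmH2O.

12.9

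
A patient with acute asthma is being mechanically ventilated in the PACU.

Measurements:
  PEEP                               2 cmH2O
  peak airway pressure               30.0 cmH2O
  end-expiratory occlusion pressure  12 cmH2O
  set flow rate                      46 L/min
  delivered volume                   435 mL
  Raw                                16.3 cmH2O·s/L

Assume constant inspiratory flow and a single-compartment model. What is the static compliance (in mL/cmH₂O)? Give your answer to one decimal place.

Flow: 46 L/min ÷ 60 = 0.7667 L/s.
Total PEEP = 12 cmH2O (set 2 + intrinsic 10); this is the baseline alveolar pressure.
Equation of motion (constant flow): PIP = Vt/C + R·V̇ + PEEP.
Vt/C = PIP − R·V̇ − PEEP = 30.0 − 16.3×0.7667 − 12 = 30.0 − 12.497 − 12 = 5.503 cmH2O.
C = Vt / 5.503 = 435 / 5.503 = 79.048 mL/cmH2O.

79.0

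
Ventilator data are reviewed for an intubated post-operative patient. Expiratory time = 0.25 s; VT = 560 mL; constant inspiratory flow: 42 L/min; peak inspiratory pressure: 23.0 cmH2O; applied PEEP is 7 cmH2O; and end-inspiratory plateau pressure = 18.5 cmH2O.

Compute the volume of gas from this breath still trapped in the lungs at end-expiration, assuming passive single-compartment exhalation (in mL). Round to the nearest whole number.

252

Flow: 42 L/min ÷ 60 = 0.7 L/s.
R = (PIP − Pplat)/V̇ = (23.0 − 18.5) / 0.7 = 4.5/0.7 = 6.429 cmH2O·s/L.
C = Vt/(Pplat − PEEP) = 560.0 / (18.5 − 7) = 560.0/11.5 = 48.696 mL/cmH2O.
τ = R × C = 6.429 × 0.0487 L/cmH2O = 0.3131 s.
Fraction remaining = e^(−Te/τ) = e^(−0.25/0.3131) = 0.45.
Trapped volume = 560.0 × 0.45 = 252.0 mL.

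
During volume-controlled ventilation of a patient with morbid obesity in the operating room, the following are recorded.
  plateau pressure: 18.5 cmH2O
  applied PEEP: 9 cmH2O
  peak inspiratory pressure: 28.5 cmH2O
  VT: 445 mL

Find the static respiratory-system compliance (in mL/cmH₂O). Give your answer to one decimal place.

Cstat = Vt / (Pplat − PEEP) = 445 / (18.5 − 9) = 445 / 9.5 = 46.842 mL/cmH2O.

46.8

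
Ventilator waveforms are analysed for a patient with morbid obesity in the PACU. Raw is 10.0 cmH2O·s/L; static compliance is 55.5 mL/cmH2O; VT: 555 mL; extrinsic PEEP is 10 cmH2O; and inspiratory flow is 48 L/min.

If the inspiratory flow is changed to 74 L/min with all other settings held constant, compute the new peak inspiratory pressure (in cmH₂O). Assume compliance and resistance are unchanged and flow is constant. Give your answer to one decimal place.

Flow: 48 L/min ÷ 60 = 0.8 L/s.
New flow: 74 L/min ÷ 60 = 1.2333 L/s.
PIP = Vt/C + R·V̇ + PEEP (constant-flow equation of motion).
Only the resistive term changes: ΔPIP = R × ΔV̇ = 10.0 × (1.2333 − 0.8) = 10.0 × 0.4333 = 4.333 cmH2O.
Original PIP = 555/55.5 + 10.0×0.8 + 10 = 28.0 cmH2O; new PIP = 28.0 + (4.333) = 32.333 cmH2O.

32.3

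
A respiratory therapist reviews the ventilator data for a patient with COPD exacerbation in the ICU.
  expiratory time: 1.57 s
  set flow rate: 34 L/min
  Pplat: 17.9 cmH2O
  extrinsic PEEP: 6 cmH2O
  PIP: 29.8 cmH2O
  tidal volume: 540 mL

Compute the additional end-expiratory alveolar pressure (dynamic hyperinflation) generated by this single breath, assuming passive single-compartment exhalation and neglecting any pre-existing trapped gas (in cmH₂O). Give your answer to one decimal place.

2.3

Flow: 34 L/min ÷ 60 = 0.5667 L/s.
R = (PIP − Pplat)/V̇ = (29.8 − 17.9) / 0.5667 = 11.9/0.5667 = 20.999 cmH2O·s/L.
C = Vt/(Pplat − PEEP) = 540.0 / (17.9 − 6) = 540.0/11.9 = 45.378 mL/cmH2O.
τ = R × C = 20.999 × 0.04538 L/cmH2O = 0.9529 s.
Fraction remaining = e^(−Te/τ) = e^(−1.57/0.9529) = 0.1925; trapped volume = 540.0 × 0.1925 = 103.95 mL.
Additional alveolar pressure from trapping ≈ V_trapped / C = 103.95 / 45.378 = 2.291 cmH2O.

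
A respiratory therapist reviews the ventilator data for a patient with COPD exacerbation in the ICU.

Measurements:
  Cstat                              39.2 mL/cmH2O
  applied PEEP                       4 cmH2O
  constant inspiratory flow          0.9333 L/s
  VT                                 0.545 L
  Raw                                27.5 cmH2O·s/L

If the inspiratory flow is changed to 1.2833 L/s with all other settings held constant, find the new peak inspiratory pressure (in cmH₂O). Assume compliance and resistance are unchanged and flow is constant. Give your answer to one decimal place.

53.2

PIP = Vt/C + R·V̇ + PEEP (constant-flow equation of motion).
Only the resistive term changes: ΔPIP = R × ΔV̇ = 27.5 × (1.2833 − 0.9333) = 27.5 × 0.35 = 9.625 cmH2O.
Original PIP = 545/39.2 + 27.5×0.9333 + 4 = 43.569 cmH2O; new PIP = 43.569 + (9.625) = 53.194 cmH2O.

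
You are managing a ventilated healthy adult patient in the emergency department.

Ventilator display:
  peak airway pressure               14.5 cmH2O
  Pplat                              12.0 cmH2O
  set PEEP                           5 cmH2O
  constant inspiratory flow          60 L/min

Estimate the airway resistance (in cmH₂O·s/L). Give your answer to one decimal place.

Flow: 60 L/min ÷ 60 = 1 L/s.
Raw = (PIP − Pplat) / flow = (14.5 − 12.0) / 1 = 2.5 / 1 = 2.5 cmH2O·s/L.

2.5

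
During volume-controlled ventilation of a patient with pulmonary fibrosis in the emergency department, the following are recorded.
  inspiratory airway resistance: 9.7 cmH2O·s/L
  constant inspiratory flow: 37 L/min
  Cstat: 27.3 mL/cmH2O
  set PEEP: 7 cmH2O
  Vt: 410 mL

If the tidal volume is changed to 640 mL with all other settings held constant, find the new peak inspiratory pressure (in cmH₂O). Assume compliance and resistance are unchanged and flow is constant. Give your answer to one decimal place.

36.4

Flow: 37 L/min ÷ 60 = 0.6167 L/s.
PIP = Vt/C + R·V̇ + PEEP (constant-flow equation of motion).
Only the elastic term changes: ΔPIP = ΔVt / C = (640 − 410) / 27.3 = 8.425 cmH2O.
Original PIP = 410/27.3 + 9.7×0.6167 + 7 = 28.0 cmH2O; new PIP = 28.0 + (8.425) = 36.425 cmH2O.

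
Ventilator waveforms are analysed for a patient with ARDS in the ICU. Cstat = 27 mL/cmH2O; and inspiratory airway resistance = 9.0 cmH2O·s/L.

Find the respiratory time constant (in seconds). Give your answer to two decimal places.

0.24

τ = R × C = 9.0 × 27 mL/cmH2O = 9.0 × 0.027 L/cmH2O = 0.243 s.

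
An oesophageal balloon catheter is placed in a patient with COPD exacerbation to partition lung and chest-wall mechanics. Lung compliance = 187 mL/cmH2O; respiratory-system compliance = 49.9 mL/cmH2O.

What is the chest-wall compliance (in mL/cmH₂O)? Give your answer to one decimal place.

68.1

1/Ccw = 1/Crs − 1/CL.
1/Ccw = 1/49.9 − 1/187 = 0.01469.
Ccw = 68.074 mL/cmH2O.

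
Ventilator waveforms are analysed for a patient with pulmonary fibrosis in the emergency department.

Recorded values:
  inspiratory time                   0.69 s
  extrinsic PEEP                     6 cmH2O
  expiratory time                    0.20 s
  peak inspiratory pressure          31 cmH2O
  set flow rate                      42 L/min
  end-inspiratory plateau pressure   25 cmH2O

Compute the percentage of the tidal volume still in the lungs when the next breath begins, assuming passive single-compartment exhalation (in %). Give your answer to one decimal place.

39.9

Flow: 42 L/min ÷ 60 = 0.7 L/s.
Vt = flow × Ti = 0.7 L/s × 0.69 s × 1000 mL/L = 483.0 mL.
R = (PIP − Pplat)/V̇ = (31 − 25) / 0.7 = 6.0/0.7 = 8.571 cmH2O·s/L.
C = Vt/(Pplat − PEEP) = 483.0 / (25 − 6) = 483.0/19.0 = 25.421 mL/cmH2O.
τ = R × C = 8.571 × 0.02542 L/cmH2O = 0.2179 s.
Fraction remaining at end-expiration = e^(−Te/τ) = e^(−0.20/0.2179) = 0.3994 → 39.94%.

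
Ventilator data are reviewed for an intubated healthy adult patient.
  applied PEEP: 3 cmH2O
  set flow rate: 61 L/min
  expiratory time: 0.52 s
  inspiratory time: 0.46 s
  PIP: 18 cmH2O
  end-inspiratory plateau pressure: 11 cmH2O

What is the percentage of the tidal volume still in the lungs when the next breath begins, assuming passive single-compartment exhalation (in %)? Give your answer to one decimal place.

27.5

Flow: 61 L/min ÷ 60 = 1.0167 L/s.
Vt = flow × Ti = 1.0167 L/s × 0.46 s × 1000 mL/L = 467.68 mL.
R = (PIP − Pplat)/V̇ = (18 − 11) / 1.0167 = 7.0/1.0167 = 6.885 cmH2O·s/L.
C = Vt/(Pplat − PEEP) = 467.68 / (11 − 3) = 467.68/8.0 = 58.46 mL/cmH2O.
τ = R × C = 6.885 × 0.05846 L/cmH2O = 0.4025 s.
Fraction remaining at end-expiration = e^(−Te/τ) = e^(−0.52/0.4025) = 0.2747 → 27.47%.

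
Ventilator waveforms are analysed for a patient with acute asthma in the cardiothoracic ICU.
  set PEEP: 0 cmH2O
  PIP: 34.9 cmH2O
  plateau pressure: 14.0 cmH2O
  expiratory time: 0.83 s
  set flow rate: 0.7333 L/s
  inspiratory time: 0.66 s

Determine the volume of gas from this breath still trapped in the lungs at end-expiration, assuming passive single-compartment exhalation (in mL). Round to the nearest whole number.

208

Vt = flow × Ti = 0.7333 L/s × 0.66 s × 1000 mL/L = 483.98 mL.
R = (PIP − Pplat)/V̇ = (34.9 − 14.0) / 0.7333 = 20.9/0.7333 = 28.501 cmH2O·s/L.
C = Vt/(Pplat − PEEP) = 483.98 / (14.0 − 0) = 483.98/14.0 = 34.57 mL/cmH2O.
τ = R × C = 28.501 × 0.03457 L/cmH2O = 0.9853 s.
Fraction remaining = e^(−Te/τ) = e^(−0.83/0.9853) = 0.4307.
Trapped volume = 483.98 × 0.4307 = 208.45 mL.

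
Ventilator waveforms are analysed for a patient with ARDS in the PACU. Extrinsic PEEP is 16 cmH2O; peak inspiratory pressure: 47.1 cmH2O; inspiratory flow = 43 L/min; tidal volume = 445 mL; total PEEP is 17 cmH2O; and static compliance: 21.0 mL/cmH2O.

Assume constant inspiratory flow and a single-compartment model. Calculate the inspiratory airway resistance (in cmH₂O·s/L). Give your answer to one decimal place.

Flow: 43 L/min ÷ 60 = 0.7167 L/s.
Total PEEP = 17 cmH2O (set 16 + intrinsic 1); this is the baseline alveolar pressure.
Equation of motion (constant flow): PIP = Vt/C + R·V̇ + PEEP.
R·V̇ = PIP − Vt/C − PEEP = 47.1 − 445/21.0 − 17 = 47.1 − 21.19 − 17 = 8.91 cmH2O.
R = 8.91 / 0.7167 = 12.432 cmH2O·s/L.

12.4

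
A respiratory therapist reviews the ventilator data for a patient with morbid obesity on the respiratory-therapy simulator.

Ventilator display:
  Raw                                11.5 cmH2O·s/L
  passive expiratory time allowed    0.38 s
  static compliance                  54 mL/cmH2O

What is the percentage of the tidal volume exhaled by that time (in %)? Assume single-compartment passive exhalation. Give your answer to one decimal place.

45.8

τ = R × C = 11.5 × 54 mL/cmH2O = 11.5 × 0.054 L/cmH2O = 0.621 s.
Passive exhalation: V(t)/V₀ = e^(−t/τ) = e^(−0.38/0.621) = 0.5423.
Fraction exhaled = 1 − 0.5423 = 0.4577 → 45.77%.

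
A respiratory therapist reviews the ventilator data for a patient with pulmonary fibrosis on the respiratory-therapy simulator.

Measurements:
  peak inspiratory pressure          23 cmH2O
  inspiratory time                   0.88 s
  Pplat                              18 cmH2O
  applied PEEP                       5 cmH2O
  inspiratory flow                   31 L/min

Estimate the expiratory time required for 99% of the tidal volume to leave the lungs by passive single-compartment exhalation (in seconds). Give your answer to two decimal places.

1.56

Flow: 31 L/min ÷ 60 = 0.5167 L/s.
Vt = flow × Ti = 0.5167 L/s × 0.88 s × 1000 mL/L = 454.7 mL.
R = (PIP − Pplat)/V̇ = (23 − 18) / 0.5167 = 5.0/0.5167 = 9.677 cmH2O·s/L.
C = Vt/(Pplat − PEEP) = 454.7 / (18 − 5) = 454.7/13.0 = 34.977 mL/cmH2O.
τ = R × C = 9.677 × 0.03498 L/cmH2O = 0.3385 s.
t = −τ·ln(1 − 0.99) = −0.3385·ln(0.01) = 1.559 s.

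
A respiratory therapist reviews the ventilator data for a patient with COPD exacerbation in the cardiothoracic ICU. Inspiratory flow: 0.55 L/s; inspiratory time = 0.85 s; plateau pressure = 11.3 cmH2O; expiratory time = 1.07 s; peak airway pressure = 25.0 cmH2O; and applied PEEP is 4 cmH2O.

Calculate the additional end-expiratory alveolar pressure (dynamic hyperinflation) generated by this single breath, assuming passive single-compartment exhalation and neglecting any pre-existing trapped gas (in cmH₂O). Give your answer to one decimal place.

3.7

Vt = flow × Ti = 0.55 L/s × 0.85 s × 1000 mL/L = 467.5 mL.
R = (PIP − Pplat)/V̇ = (25.0 − 11.3) / 0.55 = 13.7/0.55 = 24.909 cmH2O·s/L.
C = Vt/(Pplat − PEEP) = 467.5 / (11.3 − 4) = 467.5/7.3 = 64.041 mL/cmH2O.
τ = R × C = 24.909 × 0.06404 L/cmH2O = 1.595 s.
Fraction remaining = e^(−Te/τ) = e^(−1.07/1.595) = 0.5113; trapped volume = 467.5 × 0.5113 = 239.03 mL.
Additional alveolar pressure from trapping ≈ V_trapped / C = 239.03 / 64.041 = 3.732 cmH2O.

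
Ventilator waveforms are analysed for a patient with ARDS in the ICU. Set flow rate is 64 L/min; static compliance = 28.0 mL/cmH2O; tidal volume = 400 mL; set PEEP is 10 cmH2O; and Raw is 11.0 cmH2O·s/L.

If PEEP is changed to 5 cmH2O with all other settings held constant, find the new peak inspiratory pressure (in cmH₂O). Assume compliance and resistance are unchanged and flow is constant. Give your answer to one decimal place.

31.0

Flow: 64 L/min ÷ 60 = 1.0667 L/s.
PIP = Vt/C + R·V̇ + PEEP (constant-flow equation of motion).
Only the baseline term changes: ΔPIP = ΔPEEP = 5 − 10 = -5.0 cmH2O.
Original PIP = 400/28.0 + 11.0×1.0667 + 10 = 36.019 cmH2O; new PIP = 36.019 + (-5.0) = 31.019 cmH2O.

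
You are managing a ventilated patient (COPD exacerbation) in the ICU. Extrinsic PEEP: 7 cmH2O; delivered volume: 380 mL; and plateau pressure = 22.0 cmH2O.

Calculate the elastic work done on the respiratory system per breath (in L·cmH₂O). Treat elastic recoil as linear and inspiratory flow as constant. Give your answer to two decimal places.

Elastic work ≈ ½ × (Pplat − PEEP) × Vt = 0.5 × (22.0 − 7) × 0.380 L = 0.5 × 15.0 × 0.380 = 2.85 L·cmH2O.

2.85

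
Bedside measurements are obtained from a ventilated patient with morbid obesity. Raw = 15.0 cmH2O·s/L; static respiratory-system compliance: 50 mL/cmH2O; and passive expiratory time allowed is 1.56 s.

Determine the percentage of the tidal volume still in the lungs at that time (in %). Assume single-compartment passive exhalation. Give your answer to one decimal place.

12.5

τ = R × C = 15.0 × 50 mL/cmH2O = 15.0 × 0.050 L/cmH2O = 0.75 s.
Passive exhalation: V(t)/V₀ = e^(−t/τ) = e^(−1.56/0.75) = 0.1249.
Fraction remaining = 0.1249 → 12.49%.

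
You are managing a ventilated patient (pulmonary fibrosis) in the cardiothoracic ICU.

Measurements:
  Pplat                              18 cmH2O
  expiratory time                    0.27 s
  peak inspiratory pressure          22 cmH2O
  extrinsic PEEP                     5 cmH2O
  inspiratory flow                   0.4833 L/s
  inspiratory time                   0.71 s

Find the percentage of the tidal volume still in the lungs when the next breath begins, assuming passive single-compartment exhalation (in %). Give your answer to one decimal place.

29.1

Vt = flow × Ti = 0.4833 L/s × 0.71 s × 1000 mL/L = 343.14 mL.
R = (PIP − Pplat)/V̇ = (22 − 18) / 0.4833 = 4.0/0.4833 = 8.276 cmH2O·s/L.
C = Vt/(Pplat − PEEP) = 343.14 / (18 − 5) = 343.14/13.0 = 26.395 mL/cmH2O.
τ = R × C = 8.276 × 0.0264 L/cmH2O = 0.2185 s.
Fraction remaining at end-expiration = e^(−Te/τ) = e^(−0.27/0.2185) = 0.2906 → 29.06%.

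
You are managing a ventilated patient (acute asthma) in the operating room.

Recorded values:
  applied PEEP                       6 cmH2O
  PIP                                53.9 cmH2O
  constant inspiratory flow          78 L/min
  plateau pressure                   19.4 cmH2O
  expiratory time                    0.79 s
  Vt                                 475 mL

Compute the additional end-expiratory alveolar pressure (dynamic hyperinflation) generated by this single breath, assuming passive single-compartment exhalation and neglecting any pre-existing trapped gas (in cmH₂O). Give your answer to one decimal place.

5.8

Flow: 78 L/min ÷ 60 = 1.3 L/s.
R = (PIP − Pplat)/V̇ = (53.9 − 19.4) / 1.3 = 34.5/1.3 = 26.538 cmH2O·s/L.
C = Vt/(Pplat − PEEP) = 475.0 / (19.4 − 6) = 475.0/13.4 = 35.448 mL/cmH2O.
τ = R × C = 26.538 × 0.03545 L/cmH2O = 0.9408 s.
Fraction remaining = e^(−Te/τ) = e^(−0.79/0.9408) = 0.4318; trapped volume = 475.0 × 0.4318 = 205.11 mL.
Additional alveolar pressure from trapping ≈ V_trapped / C = 205.11 / 35.448 = 5.786 cmH2O.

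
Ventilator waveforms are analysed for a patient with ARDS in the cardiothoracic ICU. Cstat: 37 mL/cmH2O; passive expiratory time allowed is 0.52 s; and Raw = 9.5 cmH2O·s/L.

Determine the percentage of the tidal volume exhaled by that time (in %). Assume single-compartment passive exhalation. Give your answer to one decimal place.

τ = R × C = 9.5 × 37 mL/cmH2O = 9.5 × 0.037 L/cmH2O = 0.3515 s.
Passive exhalation: V(t)/V₀ = e^(−t/τ) = e^(−0.52/0.3515) = 0.2278.
Fraction exhaled = 1 − 0.2278 = 0.7722 → 77.22%.

77.2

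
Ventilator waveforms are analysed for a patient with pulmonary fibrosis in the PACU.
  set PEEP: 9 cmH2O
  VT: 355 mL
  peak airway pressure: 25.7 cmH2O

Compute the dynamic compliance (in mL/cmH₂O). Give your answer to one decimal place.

21.3

Dynamic compliance = Vt / (PIP − PEEP) = 355 / (25.7 − 9) = 355 / 16.7 = 21.257 mL/cmH2O.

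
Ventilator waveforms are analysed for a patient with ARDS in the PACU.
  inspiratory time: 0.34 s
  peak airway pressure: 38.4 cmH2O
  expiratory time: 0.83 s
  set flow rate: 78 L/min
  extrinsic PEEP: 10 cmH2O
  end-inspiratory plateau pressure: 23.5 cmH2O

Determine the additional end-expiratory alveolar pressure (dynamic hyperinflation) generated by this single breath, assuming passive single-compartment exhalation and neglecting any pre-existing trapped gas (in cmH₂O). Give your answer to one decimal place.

1.5

Flow: 78 L/min ÷ 60 = 1.3 L/s.
Vt = flow × Ti = 1.3 L/s × 0.34 s × 1000 mL/L = 442.0 mL.
R = (PIP − Pplat)/V̇ = (38.4 − 23.5) / 1.3 = 14.9/1.3 = 11.462 cmH2O·s/L.
C = Vt/(Pplat − PEEP) = 442.0 / (23.5 − 10) = 442.0/13.5 = 32.741 mL/cmH2O.
τ = R × C = 11.462 × 0.03274 L/cmH2O = 0.3753 s.
Fraction remaining = e^(−Te/τ) = e^(−0.83/0.3753) = 0.1095; trapped volume = 442.0 × 0.1095 = 48.399 mL.
Additional alveolar pressure from trapping ≈ V_trapped / C = 48.399 / 32.741 = 1.478 cmH2O.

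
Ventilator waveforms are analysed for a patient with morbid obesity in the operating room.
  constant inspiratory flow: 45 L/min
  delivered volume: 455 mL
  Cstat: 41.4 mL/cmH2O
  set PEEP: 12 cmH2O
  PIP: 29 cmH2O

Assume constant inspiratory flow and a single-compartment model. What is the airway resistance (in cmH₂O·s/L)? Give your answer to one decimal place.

Flow: 45 L/min ÷ 60 = 0.75 L/s.
Equation of motion (constant flow): PIP = Vt/C + R·V̇ + PEEP.
R·V̇ = PIP − Vt/C − PEEP = 29 − 455/41.4 − 12 = 29 − 10.99 − 12 = 6.01 cmH2O.
R = 6.01 / 0.75 = 8.013 cmH2O·s/L.

8.0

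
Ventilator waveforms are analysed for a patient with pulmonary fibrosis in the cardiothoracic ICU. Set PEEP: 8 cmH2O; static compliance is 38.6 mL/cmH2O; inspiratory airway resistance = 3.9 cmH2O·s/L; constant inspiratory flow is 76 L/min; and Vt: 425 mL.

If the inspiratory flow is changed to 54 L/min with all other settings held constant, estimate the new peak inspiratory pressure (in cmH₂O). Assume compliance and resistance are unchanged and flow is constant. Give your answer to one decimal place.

Flow: 76 L/min ÷ 60 = 1.2667 L/s.
New flow: 54 L/min ÷ 60 = 0.9 L/s.
PIP = Vt/C + R·V̇ + PEEP (constant-flow equation of motion).
Only the resistive term changes: ΔPIP = R × ΔV̇ = 3.9 × (0.9 − 1.2667) = 3.9 × -0.3667 = -1.43 cmH2O.
Original PIP = 425/38.6 + 3.9×1.2667 + 8 = 23.95 cmH2O; new PIP = 23.95 + (-1.43) = 22.52 cmH2O.

22.5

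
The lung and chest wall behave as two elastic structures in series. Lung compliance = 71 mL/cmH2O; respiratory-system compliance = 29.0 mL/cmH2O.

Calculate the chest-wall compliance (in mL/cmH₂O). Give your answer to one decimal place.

1/Ccw = 1/Crs − 1/CL.
1/Ccw = 1/29.0 − 1/71 = 0.0204.
Ccw = 49.02 mL/cmH2O.

49.0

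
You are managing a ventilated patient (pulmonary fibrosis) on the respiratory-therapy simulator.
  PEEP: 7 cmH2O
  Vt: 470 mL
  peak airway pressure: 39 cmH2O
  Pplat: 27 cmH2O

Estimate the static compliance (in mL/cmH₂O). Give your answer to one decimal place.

Cstat = Vt / (Pplat − PEEP) = 470 / (27 − 7) = 470 / 20.0 = 23.5 mL/cmH2O.

23.5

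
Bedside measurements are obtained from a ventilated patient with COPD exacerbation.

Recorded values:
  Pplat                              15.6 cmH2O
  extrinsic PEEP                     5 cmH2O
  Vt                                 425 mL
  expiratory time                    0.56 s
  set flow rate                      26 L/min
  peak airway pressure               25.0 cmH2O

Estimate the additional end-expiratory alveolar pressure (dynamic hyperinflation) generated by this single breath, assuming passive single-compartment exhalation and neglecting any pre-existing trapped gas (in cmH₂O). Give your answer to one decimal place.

5.6

Flow: 26 L/min ÷ 60 = 0.4333 L/s.
R = (PIP − Pplat)/V̇ = (25.0 − 15.6) / 0.4333 = 9.4/0.4333 = 21.694 cmH2O·s/L.
C = Vt/(Pplat − PEEP) = 425.0 / (15.6 − 5) = 425.0/10.6 = 40.094 mL/cmH2O.
τ = R × C = 21.694 × 0.04009 L/cmH2O = 0.8697 s.
Fraction remaining = e^(−Te/τ) = e^(−0.56/0.8697) = 0.5252; trapped volume = 425.0 × 0.5252 = 223.21 mL.
Additional alveolar pressure from trapping ≈ V_trapped / C = 223.21 / 40.094 = 5.567 cmH2O.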